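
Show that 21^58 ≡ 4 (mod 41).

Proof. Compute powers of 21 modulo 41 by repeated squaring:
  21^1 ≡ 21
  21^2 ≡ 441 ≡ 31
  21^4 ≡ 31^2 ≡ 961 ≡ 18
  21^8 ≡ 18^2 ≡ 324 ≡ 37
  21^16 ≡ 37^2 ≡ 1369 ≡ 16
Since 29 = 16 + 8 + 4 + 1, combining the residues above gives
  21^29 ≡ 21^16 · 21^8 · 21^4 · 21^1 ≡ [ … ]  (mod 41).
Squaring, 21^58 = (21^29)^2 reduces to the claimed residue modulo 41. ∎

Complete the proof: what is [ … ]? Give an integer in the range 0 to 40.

Multiply the listed residues: 16 · 37 · 18 · 21 = 592 → 10656 → 223776.
Reducing modulo 41: 223776 = 5457·41 + 39, so 21^29 ≡ 39.

39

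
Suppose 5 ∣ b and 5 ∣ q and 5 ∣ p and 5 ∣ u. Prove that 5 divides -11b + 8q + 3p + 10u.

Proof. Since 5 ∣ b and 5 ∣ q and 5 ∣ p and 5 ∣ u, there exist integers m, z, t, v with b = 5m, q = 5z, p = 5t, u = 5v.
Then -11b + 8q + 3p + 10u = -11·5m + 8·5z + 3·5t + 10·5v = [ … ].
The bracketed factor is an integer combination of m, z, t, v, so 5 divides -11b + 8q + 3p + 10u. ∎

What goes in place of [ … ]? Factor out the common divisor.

5(-11m + 3t + 10v + 8z)

Each term has a factor of 5: -11·5m + 8·5z + 3·5t + 10·5v = 5·(-11m + 3t + 10v + 8z).
Since -11m + 3t + 10v + 8z is an integer, 5 ∣ (-11b + 8q + 3p + 10u).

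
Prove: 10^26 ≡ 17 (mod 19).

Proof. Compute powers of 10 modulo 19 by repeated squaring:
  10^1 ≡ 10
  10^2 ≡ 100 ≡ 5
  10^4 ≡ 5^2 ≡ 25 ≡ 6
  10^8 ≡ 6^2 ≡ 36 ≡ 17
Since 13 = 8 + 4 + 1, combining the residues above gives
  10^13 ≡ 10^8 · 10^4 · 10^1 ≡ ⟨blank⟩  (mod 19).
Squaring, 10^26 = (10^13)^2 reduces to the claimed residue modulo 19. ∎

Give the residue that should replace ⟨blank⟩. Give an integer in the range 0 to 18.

13

Multiply the listed residues: 17 · 6 · 10 = 102 → 1020.
Reducing modulo 19: 1020 = 53·19 + 13, so 10^13 ≡ 13.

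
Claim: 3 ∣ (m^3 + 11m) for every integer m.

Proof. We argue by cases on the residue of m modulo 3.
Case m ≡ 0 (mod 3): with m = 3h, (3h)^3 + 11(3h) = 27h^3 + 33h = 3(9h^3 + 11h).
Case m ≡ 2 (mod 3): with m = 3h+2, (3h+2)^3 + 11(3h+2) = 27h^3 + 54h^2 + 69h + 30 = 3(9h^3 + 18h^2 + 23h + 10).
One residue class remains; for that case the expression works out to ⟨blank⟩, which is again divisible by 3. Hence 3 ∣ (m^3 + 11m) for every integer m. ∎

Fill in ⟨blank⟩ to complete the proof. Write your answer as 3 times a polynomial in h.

Only m ≡ 1 (mod 3) is unaccounted for. Put m = 3h+1:
(3h+1)^3 + 11(3h+1) expands to 27h^3 + 27h^2 + 42h + 12,
and factoring out 3 leaves 3(9h^3 + 9h^2 + 14h + 4).

3(9h^3 + 9h^2 + 14h + 4)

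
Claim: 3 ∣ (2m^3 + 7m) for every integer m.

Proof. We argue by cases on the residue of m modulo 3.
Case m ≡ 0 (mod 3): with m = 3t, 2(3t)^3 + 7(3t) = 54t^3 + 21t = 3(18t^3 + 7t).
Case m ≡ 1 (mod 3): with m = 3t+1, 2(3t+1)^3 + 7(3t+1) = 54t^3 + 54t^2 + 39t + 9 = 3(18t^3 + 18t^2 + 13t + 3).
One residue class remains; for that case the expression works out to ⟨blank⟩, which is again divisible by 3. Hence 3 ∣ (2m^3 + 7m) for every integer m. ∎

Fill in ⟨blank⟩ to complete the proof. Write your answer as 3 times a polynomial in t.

3(18t^3 + 36t^2 + 31t + 10)

Only m ≡ 2 (mod 3) is unaccounted for. Put m = 3t+2:
2(3t+2)^3 + 7(3t+2) expands to 54t^3 + 108t^2 + 93t + 30,
and factoring out 3 leaves 3(18t^3 + 36t^2 + 31t + 10).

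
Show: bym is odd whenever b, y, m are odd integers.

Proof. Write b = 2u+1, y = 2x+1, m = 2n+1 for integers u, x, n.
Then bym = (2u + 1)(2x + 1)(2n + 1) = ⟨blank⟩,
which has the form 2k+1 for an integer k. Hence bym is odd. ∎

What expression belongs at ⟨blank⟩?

Expanding: (2u + 1)(2x + 1)(2n + 1) = 8nux + 4nu + 4nx + 2n + 4ux + 2u + 2x + 1.
Every term except the constant is even, so this is 2(4nux + 2nu + 2nx + n + 2ux + u + x) + 1,
and 4nux + 2nu + 2nx + n + 2ux + u + x ∈ ℤ gives the required form.

2(4nux + 2nu + 2nx + n + 2ux + u + x) + 1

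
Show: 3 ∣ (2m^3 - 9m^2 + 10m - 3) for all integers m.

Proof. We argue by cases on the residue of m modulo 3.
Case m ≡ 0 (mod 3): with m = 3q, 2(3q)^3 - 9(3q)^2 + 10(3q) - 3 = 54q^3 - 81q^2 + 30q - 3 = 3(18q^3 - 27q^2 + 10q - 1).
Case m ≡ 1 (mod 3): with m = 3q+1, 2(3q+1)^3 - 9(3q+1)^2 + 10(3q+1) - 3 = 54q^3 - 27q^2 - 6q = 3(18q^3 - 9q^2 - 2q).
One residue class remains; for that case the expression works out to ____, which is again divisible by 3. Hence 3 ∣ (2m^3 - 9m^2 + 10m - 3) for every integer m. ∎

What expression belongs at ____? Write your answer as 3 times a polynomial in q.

The residues treated are {0, 1}, so the missing case is m ≡ 2 (mod 3); write m = 3q+2.
Then 2(3q+2)^3 - 9(3q+2)^2 + 10(3q+2) - 3 = 54q^3 + 27q^2 - 6q - 3 = 3(18q^3 + 9q^2 - 2q - 1).

3(18q^3 + 9q^2 - 2q - 1)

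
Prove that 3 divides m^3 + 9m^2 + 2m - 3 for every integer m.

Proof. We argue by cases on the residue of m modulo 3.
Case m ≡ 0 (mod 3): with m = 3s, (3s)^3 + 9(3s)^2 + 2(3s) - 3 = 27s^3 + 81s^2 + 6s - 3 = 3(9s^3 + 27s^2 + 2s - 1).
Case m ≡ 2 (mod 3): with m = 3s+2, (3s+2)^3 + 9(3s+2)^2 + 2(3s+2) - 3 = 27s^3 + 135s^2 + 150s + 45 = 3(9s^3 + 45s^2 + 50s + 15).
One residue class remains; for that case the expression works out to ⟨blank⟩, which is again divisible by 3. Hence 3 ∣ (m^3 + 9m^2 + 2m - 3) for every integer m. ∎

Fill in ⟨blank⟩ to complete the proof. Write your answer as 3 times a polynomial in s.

The residues treated are {0, 2}, so the missing case is m ≡ 1 (mod 3); write m = 3s+1.
Then (3s+1)^3 + 9(3s+1)^2 + 2(3s+1) - 3 = 27s^3 + 108s^2 + 69s + 9 = 3(9s^3 + 36s^2 + 23s + 3).

3(9s^3 + 36s^2 + 23s + 3)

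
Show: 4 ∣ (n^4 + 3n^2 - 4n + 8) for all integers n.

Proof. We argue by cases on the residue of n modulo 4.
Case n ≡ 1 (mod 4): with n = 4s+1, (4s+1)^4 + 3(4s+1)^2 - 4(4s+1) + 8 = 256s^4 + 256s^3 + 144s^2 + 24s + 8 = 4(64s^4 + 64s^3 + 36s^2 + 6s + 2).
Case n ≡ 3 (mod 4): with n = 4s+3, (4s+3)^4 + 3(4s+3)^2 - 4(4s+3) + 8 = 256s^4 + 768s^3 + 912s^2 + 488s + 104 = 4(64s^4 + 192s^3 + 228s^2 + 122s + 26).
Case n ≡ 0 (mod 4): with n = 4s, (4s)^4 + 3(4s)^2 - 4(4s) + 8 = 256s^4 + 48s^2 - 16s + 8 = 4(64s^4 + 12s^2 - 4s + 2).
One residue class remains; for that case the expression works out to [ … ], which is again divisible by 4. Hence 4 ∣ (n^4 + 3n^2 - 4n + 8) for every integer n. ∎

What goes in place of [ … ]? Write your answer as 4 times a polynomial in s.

Only n ≡ 2 (mod 4) is unaccounted for. Put n = 4s+2:
(4s+2)^4 + 3(4s+2)^2 - 4(4s+2) + 8 expands to 256s^4 + 512s^3 + 432s^2 + 160s + 28,
and factoring out 4 leaves 4(64s^4 + 128s^3 + 108s^2 + 40s + 7).

4(64s^4 + 128s^3 + 108s^2 + 40s + 7)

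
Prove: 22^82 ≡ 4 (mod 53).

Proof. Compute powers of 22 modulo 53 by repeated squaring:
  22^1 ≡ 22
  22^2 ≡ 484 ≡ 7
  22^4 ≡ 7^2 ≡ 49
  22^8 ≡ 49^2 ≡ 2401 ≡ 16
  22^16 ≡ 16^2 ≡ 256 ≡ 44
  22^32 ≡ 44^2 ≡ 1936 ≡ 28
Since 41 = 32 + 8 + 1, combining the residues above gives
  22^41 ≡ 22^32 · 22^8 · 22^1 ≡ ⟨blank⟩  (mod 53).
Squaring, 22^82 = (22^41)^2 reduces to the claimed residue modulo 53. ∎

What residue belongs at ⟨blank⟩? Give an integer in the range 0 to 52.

51

Multiply the listed residues: 28 · 16 · 22 = 448 → 9856.
Reducing modulo 53: 9856 = 185·53 + 51, so 22^41 ≡ 51.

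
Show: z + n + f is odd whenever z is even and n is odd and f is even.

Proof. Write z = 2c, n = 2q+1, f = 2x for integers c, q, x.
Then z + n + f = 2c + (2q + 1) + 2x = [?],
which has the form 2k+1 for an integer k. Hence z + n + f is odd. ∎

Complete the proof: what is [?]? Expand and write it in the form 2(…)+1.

2(c + q + x) + 1

Expanding: 2c + (2q + 1) + 2x = 2c + 2q + 2x + 1.
Every term except the constant is even, so this is 2(c + q + x) + 1,
and c + q + x ∈ ℤ gives the required form.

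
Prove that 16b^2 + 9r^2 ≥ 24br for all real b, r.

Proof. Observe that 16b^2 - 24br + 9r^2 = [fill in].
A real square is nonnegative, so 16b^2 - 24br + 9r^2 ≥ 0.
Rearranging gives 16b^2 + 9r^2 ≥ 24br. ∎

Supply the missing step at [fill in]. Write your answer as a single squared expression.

The leading and trailing coefficients are 4^2 and 3^2, and 24 = 2·4·3, so the trinomial is (4b - 3r)^2.
Hence 16b^2 - 24br + 9r^2 ≥ 0.

(4b - 3r)^2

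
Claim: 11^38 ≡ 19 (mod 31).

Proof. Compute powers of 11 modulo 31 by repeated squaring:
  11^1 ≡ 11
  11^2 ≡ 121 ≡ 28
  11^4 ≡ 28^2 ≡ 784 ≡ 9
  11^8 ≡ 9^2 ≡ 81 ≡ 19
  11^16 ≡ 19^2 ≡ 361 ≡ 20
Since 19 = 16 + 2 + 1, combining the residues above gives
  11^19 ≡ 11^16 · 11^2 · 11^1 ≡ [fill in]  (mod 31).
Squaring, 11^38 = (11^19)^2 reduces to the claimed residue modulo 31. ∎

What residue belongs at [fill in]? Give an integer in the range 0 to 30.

22

11^16 · 11^2 · 11^1 ≡ 20 · 28 · 11 = 6160.
6160 mod 31 = 22, so 11^19 ≡ 22 (mod 31).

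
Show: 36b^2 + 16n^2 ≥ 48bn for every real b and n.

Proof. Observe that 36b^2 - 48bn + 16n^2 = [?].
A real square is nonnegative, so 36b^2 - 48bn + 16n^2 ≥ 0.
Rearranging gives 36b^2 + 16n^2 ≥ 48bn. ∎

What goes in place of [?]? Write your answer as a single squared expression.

The leading and trailing coefficients are 6^2 and 4^2, and 48 = 2·6·4, so the trinomial is (6b - 4n)^2.
Hence 36b^2 - 48bn + 16n^2 ≥ 0.

(6b - 4n)^2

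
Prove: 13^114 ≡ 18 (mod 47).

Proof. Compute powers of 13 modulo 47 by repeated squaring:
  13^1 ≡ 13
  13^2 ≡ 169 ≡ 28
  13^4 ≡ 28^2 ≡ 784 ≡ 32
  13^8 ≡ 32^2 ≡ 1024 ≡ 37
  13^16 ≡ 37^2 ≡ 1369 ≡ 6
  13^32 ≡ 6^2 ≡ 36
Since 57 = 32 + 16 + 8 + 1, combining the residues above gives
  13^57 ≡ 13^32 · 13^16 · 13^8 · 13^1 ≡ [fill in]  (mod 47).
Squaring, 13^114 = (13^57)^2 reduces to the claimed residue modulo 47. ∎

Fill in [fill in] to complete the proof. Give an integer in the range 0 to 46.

Multiply the listed residues: 36 · 6 · 37 · 13 = 216 → 7992 → 103896.
Reducing modulo 47: 103896 = 2210·47 + 26, so 13^57 ≡ 26.

26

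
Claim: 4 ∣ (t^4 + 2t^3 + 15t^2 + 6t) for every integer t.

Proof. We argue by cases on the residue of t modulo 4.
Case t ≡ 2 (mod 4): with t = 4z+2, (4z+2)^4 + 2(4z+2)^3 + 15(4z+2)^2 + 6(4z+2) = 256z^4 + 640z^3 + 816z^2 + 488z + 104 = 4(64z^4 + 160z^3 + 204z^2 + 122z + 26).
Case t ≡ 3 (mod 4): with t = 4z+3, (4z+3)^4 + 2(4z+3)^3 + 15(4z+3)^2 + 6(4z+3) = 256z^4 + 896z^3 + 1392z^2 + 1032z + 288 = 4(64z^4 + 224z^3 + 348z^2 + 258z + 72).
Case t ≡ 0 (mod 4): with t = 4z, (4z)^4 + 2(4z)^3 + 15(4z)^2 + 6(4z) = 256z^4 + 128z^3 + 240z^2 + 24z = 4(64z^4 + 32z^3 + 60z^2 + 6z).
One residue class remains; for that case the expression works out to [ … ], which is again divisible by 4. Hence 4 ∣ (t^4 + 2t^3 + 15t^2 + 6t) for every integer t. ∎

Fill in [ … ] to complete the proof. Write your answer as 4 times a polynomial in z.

The residues treated are {2, 3, 0}, so the missing case is t ≡ 1 (mod 4); write t = 4z+1.
Then (4z+1)^4 + 2(4z+1)^3 + 15(4z+1)^2 + 6(4z+1) = 256z^4 + 384z^3 + 432z^2 + 184z + 24 = 4(64z^4 + 96z^3 + 108z^2 + 46z + 6).

4(64z^4 + 96z^3 + 108z^2 + 46z + 6)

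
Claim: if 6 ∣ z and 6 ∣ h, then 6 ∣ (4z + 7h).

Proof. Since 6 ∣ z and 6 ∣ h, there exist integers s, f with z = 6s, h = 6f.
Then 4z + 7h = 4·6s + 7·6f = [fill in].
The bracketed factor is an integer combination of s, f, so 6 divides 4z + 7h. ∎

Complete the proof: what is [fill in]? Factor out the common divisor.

Each term has a factor of 6: 4·6s + 7·6f = 6·(7f + 4s).
Since 7f + 4s is an integer, 6 ∣ (4z + 7h).

6(7f + 4s)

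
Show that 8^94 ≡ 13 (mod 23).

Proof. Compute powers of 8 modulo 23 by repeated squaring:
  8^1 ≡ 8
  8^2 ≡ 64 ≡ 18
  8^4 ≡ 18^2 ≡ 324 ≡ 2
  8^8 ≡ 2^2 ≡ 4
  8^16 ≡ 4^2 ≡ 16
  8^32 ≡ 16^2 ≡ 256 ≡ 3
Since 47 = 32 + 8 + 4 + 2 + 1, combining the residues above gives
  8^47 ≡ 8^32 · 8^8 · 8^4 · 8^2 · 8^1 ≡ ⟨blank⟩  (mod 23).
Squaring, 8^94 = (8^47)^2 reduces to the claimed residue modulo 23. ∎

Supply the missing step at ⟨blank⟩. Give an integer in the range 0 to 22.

6

8^32 · 8^8 · 8^4 · 8^2 · 8^1 ≡ 3 · 4 · 2 · 18 · 8 = 3456.
3456 mod 23 = 6, so 8^47 ≡ 6 (mod 23).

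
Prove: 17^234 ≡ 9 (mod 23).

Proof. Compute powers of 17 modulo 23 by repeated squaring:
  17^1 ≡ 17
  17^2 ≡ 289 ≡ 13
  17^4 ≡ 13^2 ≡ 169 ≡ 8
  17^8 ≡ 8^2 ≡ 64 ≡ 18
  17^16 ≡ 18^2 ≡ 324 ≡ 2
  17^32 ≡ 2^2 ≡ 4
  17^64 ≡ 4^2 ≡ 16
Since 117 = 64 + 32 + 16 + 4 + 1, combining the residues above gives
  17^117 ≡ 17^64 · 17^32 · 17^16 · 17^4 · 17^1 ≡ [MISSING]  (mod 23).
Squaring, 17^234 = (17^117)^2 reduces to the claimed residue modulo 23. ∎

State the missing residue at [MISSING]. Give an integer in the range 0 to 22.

17^64 · 17^32 · 17^16 · 17^4 · 17^1 ≡ 16 · 4 · 2 · 8 · 17 = 17408.
17408 mod 23 = 20, so 17^117 ≡ 20 (mod 23).

20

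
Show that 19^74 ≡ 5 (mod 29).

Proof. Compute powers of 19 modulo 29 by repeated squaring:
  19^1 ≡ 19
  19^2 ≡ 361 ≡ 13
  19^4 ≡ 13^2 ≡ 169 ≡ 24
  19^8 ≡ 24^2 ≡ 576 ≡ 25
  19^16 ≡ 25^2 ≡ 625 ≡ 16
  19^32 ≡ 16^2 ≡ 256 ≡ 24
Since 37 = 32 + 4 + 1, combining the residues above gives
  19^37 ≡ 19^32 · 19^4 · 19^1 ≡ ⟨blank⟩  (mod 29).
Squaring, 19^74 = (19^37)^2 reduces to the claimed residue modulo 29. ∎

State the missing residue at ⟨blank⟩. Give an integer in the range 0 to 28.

19^32 · 19^4 · 19^1 ≡ 24 · 24 · 19 = 10944.
10944 mod 29 = 11, so 19^37 ≡ 11 (mod 29).

11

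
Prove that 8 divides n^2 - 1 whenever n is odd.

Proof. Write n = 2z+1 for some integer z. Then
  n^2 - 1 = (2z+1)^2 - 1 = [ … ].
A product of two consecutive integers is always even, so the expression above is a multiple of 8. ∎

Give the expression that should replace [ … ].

4z(z + 1)

(2z+1)^2 - 1 = 4z^2 + 4z + 1 - 1 = 4z^2 + 4z = 4z(z+1).
Since z and z+1 are consecutive, z(z+1) is even, and 4·(even) is a multiple of 8.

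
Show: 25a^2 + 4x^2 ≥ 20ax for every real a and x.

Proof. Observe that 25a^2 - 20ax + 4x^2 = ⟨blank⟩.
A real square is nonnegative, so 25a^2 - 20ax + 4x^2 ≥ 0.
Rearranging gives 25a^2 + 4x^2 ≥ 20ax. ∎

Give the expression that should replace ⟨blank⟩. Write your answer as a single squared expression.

25a^2 - 20ax + 4x^2 is a perfect-square trinomial: the outer terms are (5a)^2 and (2x)^2, and the cross term is -2·5a·2x.
So 25a^2 - 20ax + 4x^2 = (5a - 2x)^2 ≥ 0.

(5a - 2x)^2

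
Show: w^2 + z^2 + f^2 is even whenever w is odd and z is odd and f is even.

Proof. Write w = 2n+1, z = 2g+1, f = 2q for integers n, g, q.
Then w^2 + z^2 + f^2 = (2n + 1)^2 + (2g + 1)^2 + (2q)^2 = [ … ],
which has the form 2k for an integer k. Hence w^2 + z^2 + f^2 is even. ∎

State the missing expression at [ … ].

(2n + 1)^2 + (2g + 1)^2 + (2q)^2 = 4g^2 + 4g + 4n^2 + 4n + 4q^2 + 2
= 2(2g^2 + 2g + 2n^2 + 2n + 2q^2 + 1).
Since 2g^2 + 2g + 2n^2 + 2n + 2q^2 + 1 is an integer, the sum of squares is of the form 2k for an integer k.

2(2g^2 + 2g + 2n^2 + 2n + 2q^2 + 1)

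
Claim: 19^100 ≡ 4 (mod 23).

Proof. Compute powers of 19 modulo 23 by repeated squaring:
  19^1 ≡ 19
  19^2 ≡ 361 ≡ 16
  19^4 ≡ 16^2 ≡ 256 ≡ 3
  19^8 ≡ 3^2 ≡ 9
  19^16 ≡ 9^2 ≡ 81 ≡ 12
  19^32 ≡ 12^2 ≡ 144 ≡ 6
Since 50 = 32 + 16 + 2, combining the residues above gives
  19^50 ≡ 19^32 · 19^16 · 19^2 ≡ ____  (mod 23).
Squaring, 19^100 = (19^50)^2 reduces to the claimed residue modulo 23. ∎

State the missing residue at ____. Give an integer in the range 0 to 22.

19^32 · 19^16 · 19^2 ≡ 6 · 12 · 16 = 1152.
1152 mod 23 = 2, so 19^50 ≡ 2 (mod 23).

2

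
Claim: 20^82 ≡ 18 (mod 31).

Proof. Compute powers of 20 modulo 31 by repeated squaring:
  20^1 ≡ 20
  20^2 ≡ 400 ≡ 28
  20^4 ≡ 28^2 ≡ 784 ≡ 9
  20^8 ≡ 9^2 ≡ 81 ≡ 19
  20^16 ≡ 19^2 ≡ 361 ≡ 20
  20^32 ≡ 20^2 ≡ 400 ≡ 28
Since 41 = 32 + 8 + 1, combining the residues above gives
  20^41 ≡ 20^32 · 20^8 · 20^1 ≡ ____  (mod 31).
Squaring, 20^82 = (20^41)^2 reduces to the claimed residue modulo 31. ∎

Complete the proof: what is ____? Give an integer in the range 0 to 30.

7

20^32 · 20^8 · 20^1 ≡ 28 · 19 · 20 = 10640.
10640 mod 31 = 7, so 20^41 ≡ 7 (mod 31).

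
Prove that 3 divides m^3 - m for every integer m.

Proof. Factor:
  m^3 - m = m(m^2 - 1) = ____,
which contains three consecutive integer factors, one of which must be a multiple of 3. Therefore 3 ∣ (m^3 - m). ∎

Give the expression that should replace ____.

m(m^2 - 1) = m(m - 1)(m + 1) = (m - 1)m(m + 1).
These three factors are consecutive integers, so their product is divisible by 3.

(m - 1)m(m + 1)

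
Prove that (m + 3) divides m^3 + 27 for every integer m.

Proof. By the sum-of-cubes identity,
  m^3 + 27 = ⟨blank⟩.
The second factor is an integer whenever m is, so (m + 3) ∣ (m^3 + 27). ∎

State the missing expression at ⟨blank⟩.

(m + 3)(m^2 - 3m + 9)

Polynomial division of m^3 + 27 by m + 3 leaves remainder 0 and quotient m^2 - 3m + 9.
Hence m^3 + 27 = (m + 3)(m^2 - 3m + 9).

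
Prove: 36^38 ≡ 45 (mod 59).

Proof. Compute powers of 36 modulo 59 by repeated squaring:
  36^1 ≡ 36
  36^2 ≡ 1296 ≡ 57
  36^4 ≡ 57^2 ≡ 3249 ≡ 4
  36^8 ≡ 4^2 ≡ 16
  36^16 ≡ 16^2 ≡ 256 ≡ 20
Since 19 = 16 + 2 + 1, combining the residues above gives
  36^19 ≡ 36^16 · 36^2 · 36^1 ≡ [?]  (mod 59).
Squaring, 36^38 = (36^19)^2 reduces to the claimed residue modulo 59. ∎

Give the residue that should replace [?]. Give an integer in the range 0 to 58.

36^16 · 36^2 · 36^1 ≡ 20 · 57 · 36 = 41040.
41040 mod 59 = 35, so 36^19 ≡ 35 (mod 59).

35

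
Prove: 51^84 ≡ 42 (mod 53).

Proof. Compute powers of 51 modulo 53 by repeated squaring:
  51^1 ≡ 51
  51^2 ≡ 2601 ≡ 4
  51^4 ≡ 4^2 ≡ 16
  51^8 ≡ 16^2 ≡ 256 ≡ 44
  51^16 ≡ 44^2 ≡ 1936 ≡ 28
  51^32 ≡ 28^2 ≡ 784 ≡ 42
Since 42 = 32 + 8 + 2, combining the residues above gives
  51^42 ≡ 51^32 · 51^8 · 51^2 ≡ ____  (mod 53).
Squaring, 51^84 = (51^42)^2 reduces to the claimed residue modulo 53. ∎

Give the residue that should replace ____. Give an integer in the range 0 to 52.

25

Multiply the listed residues: 42 · 44 · 4 = 1848 → 7392.
Reducing modulo 53: 7392 = 139·53 + 25, so 51^42 ≡ 25.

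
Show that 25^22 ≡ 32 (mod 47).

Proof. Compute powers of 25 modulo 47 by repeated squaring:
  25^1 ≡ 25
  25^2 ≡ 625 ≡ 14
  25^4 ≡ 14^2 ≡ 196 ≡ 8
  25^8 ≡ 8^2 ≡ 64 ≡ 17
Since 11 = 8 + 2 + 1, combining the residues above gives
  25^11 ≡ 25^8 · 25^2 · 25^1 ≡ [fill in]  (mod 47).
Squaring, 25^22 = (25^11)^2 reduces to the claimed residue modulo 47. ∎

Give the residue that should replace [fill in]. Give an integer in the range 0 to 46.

28

Multiply the listed residues: 17 · 14 · 25 = 238 → 5950.
Reducing modulo 47: 5950 = 126·47 + 28, so 25^11 ≡ 28.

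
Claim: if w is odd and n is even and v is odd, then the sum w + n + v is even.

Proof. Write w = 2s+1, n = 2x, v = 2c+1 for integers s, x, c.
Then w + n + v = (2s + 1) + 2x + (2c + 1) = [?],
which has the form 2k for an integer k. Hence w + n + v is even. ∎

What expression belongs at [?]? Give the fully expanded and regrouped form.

Expanding: (2s + 1) + 2x + (2c + 1) = 2c + 2s + 2x + 2.
Every term is even; pulling out the factor of 2 gives 2(c + s + x + 1).

2(c + s + x + 1)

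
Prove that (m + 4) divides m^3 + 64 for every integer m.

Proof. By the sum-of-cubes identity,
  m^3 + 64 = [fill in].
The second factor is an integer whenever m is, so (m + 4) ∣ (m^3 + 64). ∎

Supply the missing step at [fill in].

a^3 + b^3 = (a + b)(a^2 - ab + b^2). With a = m, b = 4:
m^3 + 64 = (m + 4)(m^2 - 4m + 16).

(m + 4)(m^2 - 4m + 16)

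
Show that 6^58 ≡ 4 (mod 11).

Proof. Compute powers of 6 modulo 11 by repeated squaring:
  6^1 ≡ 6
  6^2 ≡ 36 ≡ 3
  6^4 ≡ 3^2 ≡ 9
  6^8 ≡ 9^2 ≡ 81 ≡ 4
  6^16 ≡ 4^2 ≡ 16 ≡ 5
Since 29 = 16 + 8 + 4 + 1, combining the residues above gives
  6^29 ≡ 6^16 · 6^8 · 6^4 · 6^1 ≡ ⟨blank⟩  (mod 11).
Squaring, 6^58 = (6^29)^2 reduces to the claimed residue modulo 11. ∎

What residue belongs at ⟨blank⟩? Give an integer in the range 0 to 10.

2

Multiply the listed residues: 5 · 4 · 9 · 6 = 20 → 180 → 1080.
Reducing modulo 11: 1080 = 98·11 + 2, so 6^29 ≡ 2.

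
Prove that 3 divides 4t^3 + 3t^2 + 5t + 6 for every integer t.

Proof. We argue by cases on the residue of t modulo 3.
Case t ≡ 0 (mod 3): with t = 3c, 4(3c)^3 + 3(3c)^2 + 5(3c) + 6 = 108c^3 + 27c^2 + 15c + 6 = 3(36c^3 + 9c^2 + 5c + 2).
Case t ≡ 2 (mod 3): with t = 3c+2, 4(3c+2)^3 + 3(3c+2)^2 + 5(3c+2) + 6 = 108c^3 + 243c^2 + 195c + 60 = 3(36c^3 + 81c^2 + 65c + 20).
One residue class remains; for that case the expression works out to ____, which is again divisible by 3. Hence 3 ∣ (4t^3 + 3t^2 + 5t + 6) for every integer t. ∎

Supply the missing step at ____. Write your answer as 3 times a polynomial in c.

3(36c^3 + 45c^2 + 23c + 6)

Only t ≡ 1 (mod 3) is unaccounted for. Put t = 3c+1:
4(3c+1)^3 + 3(3c+1)^2 + 5(3c+1) + 6 expands to 108c^3 + 135c^2 + 69c + 18,
and factoring out 3 leaves 3(36c^3 + 45c^2 + 23c + 6).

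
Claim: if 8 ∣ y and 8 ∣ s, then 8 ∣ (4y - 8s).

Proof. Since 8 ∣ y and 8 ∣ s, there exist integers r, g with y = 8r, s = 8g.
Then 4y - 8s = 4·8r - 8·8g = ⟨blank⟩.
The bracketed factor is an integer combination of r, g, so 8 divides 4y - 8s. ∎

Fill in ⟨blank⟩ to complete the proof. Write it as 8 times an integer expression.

8(-8g + 4r)

Each term has a factor of 8: 4·8r - 8·8g = 8·(-8g + 4r).
Since -8g + 4r is an integer, 8 ∣ (4y - 8s).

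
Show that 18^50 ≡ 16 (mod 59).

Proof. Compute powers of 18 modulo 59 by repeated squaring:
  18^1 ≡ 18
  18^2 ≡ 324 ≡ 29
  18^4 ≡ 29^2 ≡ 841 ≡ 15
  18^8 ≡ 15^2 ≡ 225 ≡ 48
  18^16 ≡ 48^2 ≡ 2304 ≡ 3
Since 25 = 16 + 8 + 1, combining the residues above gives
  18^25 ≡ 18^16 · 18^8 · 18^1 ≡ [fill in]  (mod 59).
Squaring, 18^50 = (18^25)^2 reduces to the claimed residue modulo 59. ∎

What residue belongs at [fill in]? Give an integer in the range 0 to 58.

Multiply the listed residues: 3 · 48 · 18 = 144 → 2592.
Reducing modulo 59: 2592 = 43·59 + 55, so 18^25 ≡ 55.

55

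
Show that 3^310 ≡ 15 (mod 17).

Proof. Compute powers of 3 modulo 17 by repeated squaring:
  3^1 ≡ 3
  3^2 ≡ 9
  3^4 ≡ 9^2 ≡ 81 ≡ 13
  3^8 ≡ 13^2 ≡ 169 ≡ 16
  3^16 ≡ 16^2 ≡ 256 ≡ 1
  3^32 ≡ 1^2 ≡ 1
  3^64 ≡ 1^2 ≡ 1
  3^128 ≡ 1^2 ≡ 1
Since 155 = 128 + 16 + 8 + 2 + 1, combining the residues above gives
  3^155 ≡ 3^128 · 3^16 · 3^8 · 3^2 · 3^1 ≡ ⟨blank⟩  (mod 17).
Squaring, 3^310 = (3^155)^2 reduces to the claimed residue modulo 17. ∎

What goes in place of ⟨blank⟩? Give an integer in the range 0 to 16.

7

Multiply the listed residues: 1 · 1 · 16 · 9 · 3 = 1 → 16 → 144 → 432.
Reducing modulo 17: 432 = 25·17 + 7, so 3^155 ≡ 7.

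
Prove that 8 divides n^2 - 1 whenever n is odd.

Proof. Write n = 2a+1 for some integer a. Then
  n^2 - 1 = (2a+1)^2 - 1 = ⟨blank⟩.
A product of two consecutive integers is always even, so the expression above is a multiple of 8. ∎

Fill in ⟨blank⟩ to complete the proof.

4a(a + 1)

(2a+1)^2 - 1 = 4a^2 + 4a + 1 - 1 = 4a^2 + 4a = 4a(a+1).
Since a and a+1 are consecutive, a(a+1) is even, and 4·(even) is a multiple of 8.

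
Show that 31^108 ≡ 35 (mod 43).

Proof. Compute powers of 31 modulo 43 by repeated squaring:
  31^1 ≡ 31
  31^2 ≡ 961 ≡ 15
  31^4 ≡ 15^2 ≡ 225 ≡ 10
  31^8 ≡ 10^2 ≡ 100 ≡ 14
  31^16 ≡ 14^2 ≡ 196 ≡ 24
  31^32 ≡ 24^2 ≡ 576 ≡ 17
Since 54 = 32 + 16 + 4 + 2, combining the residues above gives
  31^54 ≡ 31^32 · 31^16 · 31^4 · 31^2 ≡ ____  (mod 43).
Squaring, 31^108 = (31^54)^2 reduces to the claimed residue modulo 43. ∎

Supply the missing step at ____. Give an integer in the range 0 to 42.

11

31^32 · 31^16 · 31^4 · 31^2 ≡ 17 · 24 · 10 · 15 = 61200.
61200 mod 43 = 11, so 31^54 ≡ 11 (mod 43).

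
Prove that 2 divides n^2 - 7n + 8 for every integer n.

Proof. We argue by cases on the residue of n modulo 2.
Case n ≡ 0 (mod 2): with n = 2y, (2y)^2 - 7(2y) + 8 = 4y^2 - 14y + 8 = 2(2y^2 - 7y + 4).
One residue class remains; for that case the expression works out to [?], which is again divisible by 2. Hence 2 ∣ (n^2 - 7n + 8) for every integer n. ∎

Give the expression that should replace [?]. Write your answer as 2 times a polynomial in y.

2(2y^2 - 5y + 1)

Only n ≡ 1 (mod 2) is unaccounted for. Put n = 2y+1:
(2y+1)^2 - 7(2y+1) + 8 expands to 4y^2 - 10y + 2,
and factoring out 2 leaves 2(2y^2 - 5y + 1).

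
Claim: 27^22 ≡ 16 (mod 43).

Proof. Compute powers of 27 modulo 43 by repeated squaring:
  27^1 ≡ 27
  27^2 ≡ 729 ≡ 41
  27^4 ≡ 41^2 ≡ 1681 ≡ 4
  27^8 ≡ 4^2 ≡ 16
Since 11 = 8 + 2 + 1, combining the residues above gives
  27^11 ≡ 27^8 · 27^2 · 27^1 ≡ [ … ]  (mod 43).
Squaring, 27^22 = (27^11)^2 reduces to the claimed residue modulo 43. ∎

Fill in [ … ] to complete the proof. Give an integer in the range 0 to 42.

27^8 · 27^2 · 27^1 ≡ 16 · 41 · 27 = 17712.
17712 mod 43 = 39, so 27^11 ≡ 39 (mod 43).

39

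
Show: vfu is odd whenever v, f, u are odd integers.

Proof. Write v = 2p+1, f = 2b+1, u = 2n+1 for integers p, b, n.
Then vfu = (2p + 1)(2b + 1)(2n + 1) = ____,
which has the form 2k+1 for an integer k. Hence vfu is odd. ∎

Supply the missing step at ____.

Expanding: (2p + 1)(2b + 1)(2n + 1) = 8bnp + 4bn + 4bp + 2b + 4np + 2n + 2p + 1.
Every term except the constant is even, so this is 2(4bnp + 2bn + 2bp + b + 2np + n + p) + 1,
and 4bnp + 2bn + 2bp + b + 2np + n + p ∈ ℤ gives the required form.

2(4bnp + 2bn + 2bp + b + 2np + n + p) + 1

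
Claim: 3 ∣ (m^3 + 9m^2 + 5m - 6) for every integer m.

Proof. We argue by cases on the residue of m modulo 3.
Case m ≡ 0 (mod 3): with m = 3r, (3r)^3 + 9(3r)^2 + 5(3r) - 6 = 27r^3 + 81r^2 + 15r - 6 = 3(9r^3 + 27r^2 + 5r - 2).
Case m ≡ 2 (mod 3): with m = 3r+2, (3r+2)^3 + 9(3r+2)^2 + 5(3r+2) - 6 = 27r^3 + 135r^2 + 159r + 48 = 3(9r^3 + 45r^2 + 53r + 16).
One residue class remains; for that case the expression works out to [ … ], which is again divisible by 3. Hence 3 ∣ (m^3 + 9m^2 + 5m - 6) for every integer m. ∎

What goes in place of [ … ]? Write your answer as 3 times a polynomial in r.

3(9r^3 + 36r^2 + 26r + 3)

The residues treated are {0, 2}, so the missing case is m ≡ 1 (mod 3); write m = 3r+1.
Then (3r+1)^3 + 9(3r+1)^2 + 5(3r+1) - 6 = 27r^3 + 108r^2 + 78r + 9 = 3(9r^3 + 36r^2 + 26r + 3).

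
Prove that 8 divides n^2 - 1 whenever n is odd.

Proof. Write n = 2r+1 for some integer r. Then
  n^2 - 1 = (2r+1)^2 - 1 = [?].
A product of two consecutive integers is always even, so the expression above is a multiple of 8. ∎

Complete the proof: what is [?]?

(2r+1)^2 - 1 = 4r^2 + 4r + 1 - 1 = 4r^2 + 4r = 4r(r+1).
Since r and r+1 are consecutive, r(r+1) is even, and 4·(even) is a multiple of 8.

4r(r + 1)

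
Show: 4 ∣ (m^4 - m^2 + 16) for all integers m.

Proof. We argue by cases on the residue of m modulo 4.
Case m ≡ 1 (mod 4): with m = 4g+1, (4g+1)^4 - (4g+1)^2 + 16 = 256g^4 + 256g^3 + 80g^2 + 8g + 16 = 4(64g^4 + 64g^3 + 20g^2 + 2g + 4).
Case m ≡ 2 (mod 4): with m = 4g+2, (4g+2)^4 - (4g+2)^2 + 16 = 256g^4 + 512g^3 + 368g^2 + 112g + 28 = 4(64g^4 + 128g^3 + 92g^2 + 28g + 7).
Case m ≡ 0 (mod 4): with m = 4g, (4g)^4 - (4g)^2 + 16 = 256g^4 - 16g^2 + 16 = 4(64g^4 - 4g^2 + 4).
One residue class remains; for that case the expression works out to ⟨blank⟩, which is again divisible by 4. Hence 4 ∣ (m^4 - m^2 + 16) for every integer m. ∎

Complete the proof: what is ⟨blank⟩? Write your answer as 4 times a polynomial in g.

4(64g^4 + 192g^3 + 212g^2 + 102g + 22)

The residues treated are {1, 2, 0}, so the missing case is m ≡ 3 (mod 4); write m = 4g+3.
Then (4g+3)^4 - (4g+3)^2 + 16 = 256g^4 + 768g^3 + 848g^2 + 408g + 88 = 4(64g^4 + 192g^3 + 212g^2 + 102g + 22).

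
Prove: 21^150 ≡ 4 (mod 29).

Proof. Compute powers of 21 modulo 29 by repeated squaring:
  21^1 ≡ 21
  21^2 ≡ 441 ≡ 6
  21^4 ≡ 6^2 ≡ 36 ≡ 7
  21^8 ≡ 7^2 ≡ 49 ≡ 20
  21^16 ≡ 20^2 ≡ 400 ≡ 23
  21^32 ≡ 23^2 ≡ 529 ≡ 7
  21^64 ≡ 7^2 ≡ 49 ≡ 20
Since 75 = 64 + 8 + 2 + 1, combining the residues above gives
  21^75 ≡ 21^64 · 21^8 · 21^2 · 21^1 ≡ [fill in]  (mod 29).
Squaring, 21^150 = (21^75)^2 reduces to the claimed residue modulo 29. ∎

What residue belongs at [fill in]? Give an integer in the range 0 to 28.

27

Multiply the listed residues: 20 · 20 · 6 · 21 = 400 → 2400 → 50400.
Reducing modulo 29: 50400 = 1737·29 + 27, so 21^75 ≡ 27.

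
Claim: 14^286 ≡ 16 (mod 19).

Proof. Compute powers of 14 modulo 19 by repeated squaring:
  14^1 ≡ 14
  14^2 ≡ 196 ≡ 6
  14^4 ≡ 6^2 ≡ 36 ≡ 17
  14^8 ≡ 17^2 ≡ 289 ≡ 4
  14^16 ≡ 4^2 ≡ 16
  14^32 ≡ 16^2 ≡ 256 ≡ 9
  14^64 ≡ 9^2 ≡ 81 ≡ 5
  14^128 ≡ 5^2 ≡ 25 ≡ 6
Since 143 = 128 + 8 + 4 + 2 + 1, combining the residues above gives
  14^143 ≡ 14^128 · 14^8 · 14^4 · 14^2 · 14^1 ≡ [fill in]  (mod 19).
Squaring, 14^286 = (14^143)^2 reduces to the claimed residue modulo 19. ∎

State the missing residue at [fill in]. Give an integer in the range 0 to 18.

15

Multiply the listed residues: 6 · 4 · 17 · 6 · 14 = 24 → 408 → 2448 → 34272.
Reducing modulo 19: 34272 = 1803·19 + 15, so 14^143 ≡ 15.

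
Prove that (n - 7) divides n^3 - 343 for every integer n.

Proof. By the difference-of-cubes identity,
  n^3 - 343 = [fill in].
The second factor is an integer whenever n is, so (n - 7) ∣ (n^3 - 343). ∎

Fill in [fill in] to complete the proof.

a^3 - b^3 = (a - b)(a^2 + ab + b^2). With a = n, b = 7:
n^3 - 343 = (n - 7)(n^2 + 7n + 49).

(n - 7)(n^2 + 7n + 49)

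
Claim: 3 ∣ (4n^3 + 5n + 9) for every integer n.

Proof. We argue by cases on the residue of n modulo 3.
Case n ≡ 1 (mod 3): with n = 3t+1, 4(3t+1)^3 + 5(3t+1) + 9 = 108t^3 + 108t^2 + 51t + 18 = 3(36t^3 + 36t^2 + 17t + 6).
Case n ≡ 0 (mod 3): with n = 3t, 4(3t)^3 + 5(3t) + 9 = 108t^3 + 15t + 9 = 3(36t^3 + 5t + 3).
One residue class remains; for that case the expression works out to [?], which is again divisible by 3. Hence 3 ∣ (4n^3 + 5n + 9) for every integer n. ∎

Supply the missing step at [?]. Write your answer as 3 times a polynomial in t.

3(36t^3 + 72t^2 + 53t + 17)

Only n ≡ 2 (mod 3) is unaccounted for. Put n = 3t+2:
4(3t+2)^3 + 5(3t+2) + 9 expands to 108t^3 + 216t^2 + 159t + 51,
and factoring out 3 leaves 3(36t^3 + 72t^2 + 53t + 17).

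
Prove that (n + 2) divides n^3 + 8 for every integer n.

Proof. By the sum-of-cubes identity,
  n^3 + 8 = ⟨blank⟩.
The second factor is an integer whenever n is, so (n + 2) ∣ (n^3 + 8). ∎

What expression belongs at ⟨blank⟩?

(n + 2)(n^2 - 2n + 4)

a^3 + b^3 = (a + b)(a^2 - ab + b^2). With a = n, b = 2:
n^3 + 8 = (n + 2)(n^2 - 2n + 4).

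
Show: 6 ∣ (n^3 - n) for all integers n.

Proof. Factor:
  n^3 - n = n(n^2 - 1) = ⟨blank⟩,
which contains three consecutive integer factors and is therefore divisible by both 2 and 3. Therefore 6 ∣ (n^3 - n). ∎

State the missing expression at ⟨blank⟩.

(n - 1)n(n + 1)

n(n^2 - 1) = n(n - 1)(n + 1) = (n - 1)n(n + 1).
These three factors are consecutive integers, so their product is divisible by 6.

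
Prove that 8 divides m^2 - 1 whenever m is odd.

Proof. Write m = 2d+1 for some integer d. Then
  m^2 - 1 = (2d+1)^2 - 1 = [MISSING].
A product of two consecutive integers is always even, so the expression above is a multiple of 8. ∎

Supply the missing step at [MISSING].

(2d+1)^2 - 1 = 4d^2 + 4d + 1 - 1 = 4d^2 + 4d = 4d(d+1).
Since d and d+1 are consecutive, d(d+1) is even, and 4·(even) is a multiple of 8.

4d(d + 1)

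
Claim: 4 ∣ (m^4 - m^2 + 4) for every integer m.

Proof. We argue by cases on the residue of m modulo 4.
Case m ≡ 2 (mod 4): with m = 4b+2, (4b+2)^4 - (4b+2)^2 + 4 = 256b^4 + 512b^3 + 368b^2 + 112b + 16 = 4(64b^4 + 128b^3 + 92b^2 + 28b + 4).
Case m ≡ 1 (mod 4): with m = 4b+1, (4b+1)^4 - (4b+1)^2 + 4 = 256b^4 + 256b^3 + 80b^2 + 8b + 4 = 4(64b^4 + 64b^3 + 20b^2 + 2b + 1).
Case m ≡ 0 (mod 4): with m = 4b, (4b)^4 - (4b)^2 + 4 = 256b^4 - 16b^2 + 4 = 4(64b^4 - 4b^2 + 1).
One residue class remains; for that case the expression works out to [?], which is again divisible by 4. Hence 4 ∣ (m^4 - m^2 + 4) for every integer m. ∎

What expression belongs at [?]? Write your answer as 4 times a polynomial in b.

4(64b^4 + 192b^3 + 212b^2 + 102b + 19)

Only m ≡ 3 (mod 4) is unaccounted for. Put m = 4b+3:
(4b+3)^4 - (4b+3)^2 + 4 expands to 256b^4 + 768b^3 + 848b^2 + 408b + 76,
and factoring out 4 leaves 4(64b^4 + 192b^3 + 212b^2 + 102b + 19).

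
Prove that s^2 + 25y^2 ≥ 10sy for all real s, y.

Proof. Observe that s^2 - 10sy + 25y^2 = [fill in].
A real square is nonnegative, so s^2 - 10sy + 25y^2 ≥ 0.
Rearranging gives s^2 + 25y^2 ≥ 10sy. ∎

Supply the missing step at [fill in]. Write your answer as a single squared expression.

s^2 - 10sy + 25y^2 is a perfect-square trinomial: the outer terms are (s)^2 and (5y)^2, and the cross term is -2·s·5y.
So s^2 - 10sy + 25y^2 = (s - 5y)^2 ≥ 0.

(s - 5y)^2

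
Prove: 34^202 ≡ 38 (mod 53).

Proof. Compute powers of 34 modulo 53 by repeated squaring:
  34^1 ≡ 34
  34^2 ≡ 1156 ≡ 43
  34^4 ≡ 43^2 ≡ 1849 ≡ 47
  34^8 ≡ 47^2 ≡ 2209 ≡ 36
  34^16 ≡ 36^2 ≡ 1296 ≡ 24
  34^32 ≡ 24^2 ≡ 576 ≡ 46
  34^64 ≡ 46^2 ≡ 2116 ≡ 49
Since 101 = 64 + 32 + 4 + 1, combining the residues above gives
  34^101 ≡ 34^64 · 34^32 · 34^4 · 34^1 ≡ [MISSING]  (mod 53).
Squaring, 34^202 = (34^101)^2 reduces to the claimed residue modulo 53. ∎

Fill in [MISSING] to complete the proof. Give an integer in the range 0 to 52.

12

Multiply the listed residues: 49 · 46 · 47 · 34 = 2254 → 105938 → 3601892.
Reducing modulo 53: 3601892 = 67960·53 + 12, so 34^101 ≡ 12.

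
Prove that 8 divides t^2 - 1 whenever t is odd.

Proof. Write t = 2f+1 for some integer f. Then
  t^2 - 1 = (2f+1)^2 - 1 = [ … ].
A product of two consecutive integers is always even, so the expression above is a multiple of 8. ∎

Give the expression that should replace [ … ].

4f(f + 1)

(2f+1)^2 - 1 = 4f^2 + 4f + 1 - 1 = 4f^2 + 4f = 4f(f+1).
Since f and f+1 are consecutive, f(f+1) is even, and 4·(even) is a multiple of 8.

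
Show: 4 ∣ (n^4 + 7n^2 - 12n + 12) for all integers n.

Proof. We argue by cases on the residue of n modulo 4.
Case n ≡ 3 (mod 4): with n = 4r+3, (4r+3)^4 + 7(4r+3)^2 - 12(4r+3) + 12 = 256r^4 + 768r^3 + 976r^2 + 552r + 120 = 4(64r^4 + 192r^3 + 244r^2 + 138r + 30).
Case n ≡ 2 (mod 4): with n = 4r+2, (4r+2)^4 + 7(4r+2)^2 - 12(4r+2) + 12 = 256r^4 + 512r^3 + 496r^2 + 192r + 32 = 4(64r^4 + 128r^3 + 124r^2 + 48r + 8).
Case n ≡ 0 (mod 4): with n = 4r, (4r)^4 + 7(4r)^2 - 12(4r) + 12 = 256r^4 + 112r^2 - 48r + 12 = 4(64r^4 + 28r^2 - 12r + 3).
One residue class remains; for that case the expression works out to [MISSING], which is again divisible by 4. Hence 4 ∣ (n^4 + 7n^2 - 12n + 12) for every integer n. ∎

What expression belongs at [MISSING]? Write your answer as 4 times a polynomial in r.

4(64r^4 + 64r^3 + 52r^2 + 6r + 2)

The residues treated are {3, 2, 0}, so the missing case is n ≡ 1 (mod 4); write n = 4r+1.
Then (4r+1)^4 + 7(4r+1)^2 - 12(4r+1) + 12 = 256r^4 + 256r^3 + 208r^2 + 24r + 8 = 4(64r^4 + 64r^3 + 52r^2 + 6r + 2).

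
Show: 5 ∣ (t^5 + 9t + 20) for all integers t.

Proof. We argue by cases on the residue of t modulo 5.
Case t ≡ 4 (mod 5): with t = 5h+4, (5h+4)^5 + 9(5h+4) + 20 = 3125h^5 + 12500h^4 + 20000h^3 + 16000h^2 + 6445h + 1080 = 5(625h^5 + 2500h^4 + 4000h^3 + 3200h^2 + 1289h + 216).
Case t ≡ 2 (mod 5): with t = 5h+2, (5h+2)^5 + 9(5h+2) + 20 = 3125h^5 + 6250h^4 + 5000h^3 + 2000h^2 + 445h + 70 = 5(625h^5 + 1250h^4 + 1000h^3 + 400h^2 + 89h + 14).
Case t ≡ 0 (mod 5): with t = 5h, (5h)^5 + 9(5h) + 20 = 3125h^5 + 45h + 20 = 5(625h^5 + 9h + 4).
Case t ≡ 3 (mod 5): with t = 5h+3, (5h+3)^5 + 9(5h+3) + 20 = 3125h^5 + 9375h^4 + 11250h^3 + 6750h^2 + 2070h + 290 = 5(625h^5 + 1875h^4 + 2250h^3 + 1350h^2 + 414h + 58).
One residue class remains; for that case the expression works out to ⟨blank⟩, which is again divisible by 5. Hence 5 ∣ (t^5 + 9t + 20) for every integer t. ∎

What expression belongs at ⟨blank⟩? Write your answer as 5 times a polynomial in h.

5(625h^5 + 625h^4 + 250h^3 + 50h^2 + 14h + 6)

Only t ≡ 1 (mod 5) is unaccounted for. Put t = 5h+1:
(5h+1)^5 + 9(5h+1) + 20 expands to 3125h^5 + 3125h^4 + 1250h^3 + 250h^2 + 70h + 30,
and factoring out 5 leaves 5(625h^5 + 625h^4 + 250h^3 + 50h^2 + 14h + 6).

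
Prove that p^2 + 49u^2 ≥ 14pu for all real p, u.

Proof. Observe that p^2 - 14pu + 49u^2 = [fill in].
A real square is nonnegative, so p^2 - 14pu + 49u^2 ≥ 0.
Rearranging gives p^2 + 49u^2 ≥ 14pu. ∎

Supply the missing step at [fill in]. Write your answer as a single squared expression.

(p - 7u)^2

The leading and trailing coefficients are 1^2 and 7^2, and 14 = 2·1·7, so the trinomial is (p - 7u)^2.
Hence p^2 - 14pu + 49u^2 ≥ 0.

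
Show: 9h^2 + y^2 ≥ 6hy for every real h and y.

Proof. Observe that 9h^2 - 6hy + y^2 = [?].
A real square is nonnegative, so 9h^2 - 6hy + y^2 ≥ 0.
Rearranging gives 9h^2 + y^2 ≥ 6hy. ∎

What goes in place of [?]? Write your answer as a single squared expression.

(3h - y)^2

9h^2 - 6hy + y^2 is a perfect-square trinomial: the outer terms are (3h)^2 and (y)^2, and the cross term is -2·3h·y.
So 9h^2 - 6hy + y^2 = (3h - y)^2 ≥ 0.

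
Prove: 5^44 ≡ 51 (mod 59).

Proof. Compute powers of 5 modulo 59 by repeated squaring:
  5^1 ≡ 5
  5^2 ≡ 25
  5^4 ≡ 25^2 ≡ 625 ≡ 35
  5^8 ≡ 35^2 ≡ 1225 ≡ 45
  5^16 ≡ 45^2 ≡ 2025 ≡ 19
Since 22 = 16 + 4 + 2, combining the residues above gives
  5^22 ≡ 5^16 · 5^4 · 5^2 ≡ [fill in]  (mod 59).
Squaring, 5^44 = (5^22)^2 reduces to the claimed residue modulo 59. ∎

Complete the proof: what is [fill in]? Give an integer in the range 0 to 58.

Multiply the listed residues: 19 · 35 · 25 = 665 → 16625.
Reducing modulo 59: 16625 = 281·59 + 46, so 5^22 ≡ 46.

46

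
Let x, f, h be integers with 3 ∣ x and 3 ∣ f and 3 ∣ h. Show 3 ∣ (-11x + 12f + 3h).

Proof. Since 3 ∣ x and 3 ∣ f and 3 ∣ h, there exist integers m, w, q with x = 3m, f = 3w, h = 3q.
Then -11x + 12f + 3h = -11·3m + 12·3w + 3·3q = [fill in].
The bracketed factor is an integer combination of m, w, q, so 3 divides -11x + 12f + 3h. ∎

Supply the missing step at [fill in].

3(-11m + 3q + 12w)

Pull the common 3 out of every term: -11·3m + 12·3w + 3·3q = 3(-11m + 3q + 12w).
-11m + 3q + 12w is an integer, which exhibits the divisibility.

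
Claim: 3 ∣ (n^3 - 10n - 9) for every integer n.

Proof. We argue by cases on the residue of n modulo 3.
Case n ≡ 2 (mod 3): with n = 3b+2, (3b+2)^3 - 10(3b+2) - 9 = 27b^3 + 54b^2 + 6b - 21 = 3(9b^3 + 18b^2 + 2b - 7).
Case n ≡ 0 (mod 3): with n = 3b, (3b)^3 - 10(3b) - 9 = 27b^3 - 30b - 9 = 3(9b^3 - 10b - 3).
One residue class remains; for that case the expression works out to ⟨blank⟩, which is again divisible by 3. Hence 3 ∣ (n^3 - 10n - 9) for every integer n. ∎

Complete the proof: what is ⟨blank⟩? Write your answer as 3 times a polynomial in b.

Only n ≡ 1 (mod 3) is unaccounted for. Put n = 3b+1:
(3b+1)^3 - 10(3b+1) - 9 expands to 27b^3 + 27b^2 - 21b - 18,
and factoring out 3 leaves 3(9b^3 + 9b^2 - 7b - 6).

3(9b^3 + 9b^2 - 7b - 6)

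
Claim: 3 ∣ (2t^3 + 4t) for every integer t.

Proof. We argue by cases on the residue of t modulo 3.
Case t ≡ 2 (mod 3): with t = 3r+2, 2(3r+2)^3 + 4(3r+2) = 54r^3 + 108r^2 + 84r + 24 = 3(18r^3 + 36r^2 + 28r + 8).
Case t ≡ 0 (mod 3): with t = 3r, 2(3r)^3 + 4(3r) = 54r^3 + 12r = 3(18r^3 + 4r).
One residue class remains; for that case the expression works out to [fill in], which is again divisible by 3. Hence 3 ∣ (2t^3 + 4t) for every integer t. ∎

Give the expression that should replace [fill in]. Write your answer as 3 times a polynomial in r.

3(18r^3 + 18r^2 + 10r + 2)

The residues treated are {2, 0}, so the missing case is t ≡ 1 (mod 3); write t = 3r+1.
Then 2(3r+1)^3 + 4(3r+1) = 54r^3 + 54r^2 + 30r + 6 = 3(18r^3 + 18r^2 + 10r + 2).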